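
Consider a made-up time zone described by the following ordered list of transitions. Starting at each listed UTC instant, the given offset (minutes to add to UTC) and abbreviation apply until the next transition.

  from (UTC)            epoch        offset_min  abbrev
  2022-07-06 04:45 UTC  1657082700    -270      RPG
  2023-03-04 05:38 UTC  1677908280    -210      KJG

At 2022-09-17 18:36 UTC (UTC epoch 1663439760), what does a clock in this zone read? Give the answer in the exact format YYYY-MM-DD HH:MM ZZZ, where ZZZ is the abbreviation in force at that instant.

2022-09-17 14:06 RPG

Query: 2022-09-17 18:36 UTC
Rule 1/2 (RPG, -04:30): 2022-07-06 04:45 UTC ≤ query < 2023-03-04 05:38 UTC
18·60 + 36 - 270 = 846 min
846 = 0·1440 + 846; 846 = 14·60 + 6 → 14:06, same day
→ 2022-09-17 14:06 RPG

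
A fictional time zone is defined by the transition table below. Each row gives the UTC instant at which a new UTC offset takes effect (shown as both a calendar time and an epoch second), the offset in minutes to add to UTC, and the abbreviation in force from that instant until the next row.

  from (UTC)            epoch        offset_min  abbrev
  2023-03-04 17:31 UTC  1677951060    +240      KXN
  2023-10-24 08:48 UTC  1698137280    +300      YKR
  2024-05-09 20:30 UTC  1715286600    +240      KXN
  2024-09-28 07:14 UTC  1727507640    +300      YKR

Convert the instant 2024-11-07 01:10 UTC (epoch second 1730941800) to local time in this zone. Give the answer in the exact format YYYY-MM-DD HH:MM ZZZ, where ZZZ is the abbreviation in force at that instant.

Query: 2024-11-07 01:10 UTC
Rule 4/4 (YKR, +05:00): 2024-09-28 07:14 UTC ≤ query < +∞
1·60 + 10 + 300 = 370 min
370 = 0·1440 + 370; 370 = 6·60 + 10 → 06:10, same day
→ 2024-11-07 06:10 YKR

2024-11-07 06:10 YKR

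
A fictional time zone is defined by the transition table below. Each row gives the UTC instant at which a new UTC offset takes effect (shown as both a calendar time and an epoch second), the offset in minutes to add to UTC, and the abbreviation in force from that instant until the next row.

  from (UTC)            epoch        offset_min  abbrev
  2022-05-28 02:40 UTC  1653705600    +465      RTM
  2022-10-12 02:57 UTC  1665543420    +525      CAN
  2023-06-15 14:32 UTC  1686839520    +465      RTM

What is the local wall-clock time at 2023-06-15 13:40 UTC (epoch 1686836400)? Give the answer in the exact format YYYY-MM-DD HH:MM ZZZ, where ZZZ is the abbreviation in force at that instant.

2023-06-15 22:25 CAN

Query: 2023-06-15 13:40 UTC
Rule 2/3 (CAN, +08:45): 2022-10-12 02:57 UTC ≤ query < 2023-06-15 14:32 UTC
13·60 + 40 + 525 = 1345 min
1345 = 0·1440 + 1345; 1345 = 22·60 + 25 → 22:25, same day
→ 2023-06-15 22:25 CAN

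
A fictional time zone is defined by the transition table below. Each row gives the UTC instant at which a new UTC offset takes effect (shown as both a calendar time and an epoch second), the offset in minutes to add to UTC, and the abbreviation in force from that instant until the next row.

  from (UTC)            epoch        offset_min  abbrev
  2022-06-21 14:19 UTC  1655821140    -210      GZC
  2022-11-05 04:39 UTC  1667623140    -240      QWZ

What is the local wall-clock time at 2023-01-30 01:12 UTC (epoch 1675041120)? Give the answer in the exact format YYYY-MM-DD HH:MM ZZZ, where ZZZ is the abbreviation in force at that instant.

2023-01-29 21:12 QWZ

Query: 2023-01-30 01:12 UTC
Rule 2/2 (QWZ, -04:00): 2022-11-05 04:39 UTC ≤ query < +∞
1·60 + 12 - 240 = -168 min
-168 = -1·1440 + 1272; 1272 = 21·60 + 12 → 21:12, 2023-01-30 - 1 day = 2023-01-29
→ 2023-01-29 21:12 QWZ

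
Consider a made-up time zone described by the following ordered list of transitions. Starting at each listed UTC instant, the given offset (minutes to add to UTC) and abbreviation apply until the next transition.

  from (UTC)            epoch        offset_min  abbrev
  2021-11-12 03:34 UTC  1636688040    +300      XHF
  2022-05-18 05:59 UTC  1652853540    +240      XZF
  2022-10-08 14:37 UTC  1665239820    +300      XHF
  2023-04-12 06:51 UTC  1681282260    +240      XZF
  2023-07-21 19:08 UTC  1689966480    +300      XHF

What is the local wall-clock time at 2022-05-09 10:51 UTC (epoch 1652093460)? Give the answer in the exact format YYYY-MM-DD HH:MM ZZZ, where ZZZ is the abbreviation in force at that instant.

2022-05-09 15:51 XHF

Query: 2022-05-09 10:51 UTC
Rule 1/5 (XHF, +05:00): 2021-11-12 03:34 UTC ≤ query < 2022-05-18 05:59 UTC
10·60 + 51 + 300 = 951 min
951 = 0·1440 + 951; 951 = 15·60 + 51 → 15:51, same day
→ 2022-05-09 15:51 XHF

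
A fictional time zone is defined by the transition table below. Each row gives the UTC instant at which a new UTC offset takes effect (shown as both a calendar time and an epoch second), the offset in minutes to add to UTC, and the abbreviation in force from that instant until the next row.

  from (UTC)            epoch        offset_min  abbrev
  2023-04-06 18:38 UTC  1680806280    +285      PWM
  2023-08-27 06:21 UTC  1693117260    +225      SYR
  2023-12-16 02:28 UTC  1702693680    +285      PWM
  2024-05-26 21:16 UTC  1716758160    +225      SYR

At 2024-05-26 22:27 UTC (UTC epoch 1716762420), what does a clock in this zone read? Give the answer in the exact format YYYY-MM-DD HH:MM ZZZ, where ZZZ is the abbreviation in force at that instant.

Query: 2024-05-26 22:27 UTC
Rule 4/4 (SYR, +03:45): 2024-05-26 21:16 UTC ≤ query < +∞
22·60 + 27 + 225 = 1572 min
1572 = 1·1440 + 132; 132 = 2·60 + 12 → 02:12, 2024-05-26 + 1 day = 2024-05-27
→ 2024-05-27 02:12 SYR

2024-05-27 02:12 SYR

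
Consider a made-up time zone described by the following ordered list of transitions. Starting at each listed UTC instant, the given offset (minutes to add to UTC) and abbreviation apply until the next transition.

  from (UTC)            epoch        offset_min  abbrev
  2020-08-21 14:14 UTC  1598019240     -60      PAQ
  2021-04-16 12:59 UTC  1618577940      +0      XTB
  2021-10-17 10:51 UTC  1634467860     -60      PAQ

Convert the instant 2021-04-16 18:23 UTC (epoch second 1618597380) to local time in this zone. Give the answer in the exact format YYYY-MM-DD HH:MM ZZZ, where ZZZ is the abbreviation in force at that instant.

2021-04-16 18:23 XTB

Query: 2021-04-16 18:23 UTC
Rule 2/3 (XTB, +00:00): 2021-04-16 12:59 UTC ≤ query < 2021-10-17 10:51 UTC
18·60 + 23 + 0 = 1103 min
1103 = 0·1440 + 1103; 1103 = 18·60 + 23 → 18:23, same day
→ 2021-04-16 18:23 XTB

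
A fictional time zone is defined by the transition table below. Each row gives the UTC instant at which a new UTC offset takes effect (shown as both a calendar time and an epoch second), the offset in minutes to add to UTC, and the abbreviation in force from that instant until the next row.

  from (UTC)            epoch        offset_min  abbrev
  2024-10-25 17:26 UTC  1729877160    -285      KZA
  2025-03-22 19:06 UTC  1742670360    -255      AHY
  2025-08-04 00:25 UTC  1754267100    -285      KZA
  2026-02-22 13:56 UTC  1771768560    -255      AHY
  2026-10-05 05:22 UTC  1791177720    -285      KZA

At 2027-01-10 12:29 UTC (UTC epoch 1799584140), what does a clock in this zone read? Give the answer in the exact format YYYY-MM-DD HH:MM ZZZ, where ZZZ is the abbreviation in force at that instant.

2027-01-10 07:44 KZA

Query: 2027-01-10 12:29 UTC
Rule 5/5 (KZA, -04:45): 2026-10-05 05:22 UTC ≤ query < +∞
12·60 + 29 - 285 = 464 min
464 = 0·1440 + 464; 464 = 7·60 + 44 → 07:44, same day
→ 2027-01-10 07:44 KZA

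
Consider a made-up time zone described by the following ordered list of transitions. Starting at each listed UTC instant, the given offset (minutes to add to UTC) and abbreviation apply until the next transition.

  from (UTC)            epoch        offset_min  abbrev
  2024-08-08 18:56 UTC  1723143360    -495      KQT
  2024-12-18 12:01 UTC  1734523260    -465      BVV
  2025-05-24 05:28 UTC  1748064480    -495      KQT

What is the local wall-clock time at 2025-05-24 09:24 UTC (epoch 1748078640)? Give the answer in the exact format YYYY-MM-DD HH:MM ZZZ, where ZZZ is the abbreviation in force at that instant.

2025-05-24 01:09 KQT

Query: 2025-05-24 09:24 UTC
Rule 3/3 (KQT, -08:15): 2025-05-24 05:28 UTC ≤ query < +∞
9·60 + 24 - 495 = 69 min
69 = 0·1440 + 69; 69 = 1·60 + 9 → 01:09, same day
→ 2025-05-24 01:09 KQT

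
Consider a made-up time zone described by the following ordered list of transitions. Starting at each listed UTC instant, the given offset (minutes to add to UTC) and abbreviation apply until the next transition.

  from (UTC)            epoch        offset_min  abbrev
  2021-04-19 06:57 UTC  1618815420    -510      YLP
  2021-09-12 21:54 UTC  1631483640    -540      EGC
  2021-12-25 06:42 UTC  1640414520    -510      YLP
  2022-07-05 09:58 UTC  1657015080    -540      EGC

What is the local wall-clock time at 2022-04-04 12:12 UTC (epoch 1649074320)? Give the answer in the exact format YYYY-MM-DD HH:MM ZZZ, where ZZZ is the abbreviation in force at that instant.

Query: 2022-04-04 12:12 UTC
Rule 3/4 (YLP, -08:30): 2021-12-25 06:42 UTC ≤ query < 2022-07-05 09:58 UTC
12·60 + 12 - 510 = 222 min
222 = 0·1440 + 222; 222 = 3·60 + 42 → 03:42, same day
→ 2022-04-04 03:42 YLP

2022-04-04 03:42 YLP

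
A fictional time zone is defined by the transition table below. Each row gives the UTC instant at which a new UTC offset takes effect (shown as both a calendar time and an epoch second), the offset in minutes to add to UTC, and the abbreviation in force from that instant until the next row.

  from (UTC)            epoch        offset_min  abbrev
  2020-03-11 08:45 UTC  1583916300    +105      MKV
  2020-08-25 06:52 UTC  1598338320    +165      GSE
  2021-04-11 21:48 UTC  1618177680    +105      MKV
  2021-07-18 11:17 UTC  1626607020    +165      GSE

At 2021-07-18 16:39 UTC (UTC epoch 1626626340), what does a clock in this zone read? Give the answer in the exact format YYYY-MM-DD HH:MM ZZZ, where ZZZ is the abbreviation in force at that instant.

Query: 2021-07-18 16:39 UTC
Rule 4/4 (GSE, +02:45): 2021-07-18 11:17 UTC ≤ query < +∞
16·60 + 39 + 165 = 1164 min
1164 = 0·1440 + 1164; 1164 = 19·60 + 24 → 19:24, same day
→ 2021-07-18 19:24 GSE

2021-07-18 19:24 GSE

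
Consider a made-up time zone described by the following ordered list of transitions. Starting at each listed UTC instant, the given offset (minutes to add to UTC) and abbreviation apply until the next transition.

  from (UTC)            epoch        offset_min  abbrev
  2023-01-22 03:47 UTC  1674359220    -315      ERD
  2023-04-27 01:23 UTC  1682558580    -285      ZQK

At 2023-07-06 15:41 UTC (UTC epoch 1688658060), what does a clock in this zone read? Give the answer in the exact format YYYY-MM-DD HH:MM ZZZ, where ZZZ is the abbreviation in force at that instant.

Query: 2023-07-06 15:41 UTC
Rule 2/2 (ZQK, -04:45): 2023-04-27 01:23 UTC ≤ query < +∞
15·60 + 41 - 285 = 656 min
656 = 0·1440 + 656; 656 = 10·60 + 56 → 10:56, same day
→ 2023-07-06 10:56 ZQK

2023-07-06 10:56 ZQK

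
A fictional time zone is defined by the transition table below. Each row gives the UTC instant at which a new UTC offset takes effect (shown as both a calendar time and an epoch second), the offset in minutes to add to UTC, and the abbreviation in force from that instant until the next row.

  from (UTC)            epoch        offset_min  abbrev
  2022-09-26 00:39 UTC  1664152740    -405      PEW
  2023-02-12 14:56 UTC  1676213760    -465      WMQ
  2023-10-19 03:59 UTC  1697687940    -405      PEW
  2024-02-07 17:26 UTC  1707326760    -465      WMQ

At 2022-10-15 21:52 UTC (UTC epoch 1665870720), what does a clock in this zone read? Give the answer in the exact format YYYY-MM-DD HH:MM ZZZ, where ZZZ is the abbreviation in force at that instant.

Query: 2022-10-15 21:52 UTC
Rule 1/4 (PEW, -06:45): 2022-09-26 00:39 UTC ≤ query < 2023-02-12 14:56 UTC
21·60 + 52 - 405 = 907 min
907 = 0·1440 + 907; 907 = 15·60 + 7 → 15:07, same day
→ 2022-10-15 15:07 PEW

2022-10-15 15:07 PEW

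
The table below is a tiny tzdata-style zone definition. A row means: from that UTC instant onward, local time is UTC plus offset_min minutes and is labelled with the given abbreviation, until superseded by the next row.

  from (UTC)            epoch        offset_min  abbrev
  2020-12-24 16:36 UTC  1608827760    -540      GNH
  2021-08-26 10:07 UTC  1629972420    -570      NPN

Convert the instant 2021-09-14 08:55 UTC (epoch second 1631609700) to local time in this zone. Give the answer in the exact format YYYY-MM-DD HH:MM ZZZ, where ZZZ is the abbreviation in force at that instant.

Query: 2021-09-14 08:55 UTC
Rule 2/2 (NPN, -09:30): 2021-08-26 10:07 UTC ≤ query < +∞
8·60 + 55 - 570 = -35 min
-35 = -1·1440 + 1405; 1405 = 23·60 + 25 → 23:25, 2021-09-14 - 1 day = 2021-09-13
→ 2021-09-13 23:25 NPN

2021-09-13 23:25 NPN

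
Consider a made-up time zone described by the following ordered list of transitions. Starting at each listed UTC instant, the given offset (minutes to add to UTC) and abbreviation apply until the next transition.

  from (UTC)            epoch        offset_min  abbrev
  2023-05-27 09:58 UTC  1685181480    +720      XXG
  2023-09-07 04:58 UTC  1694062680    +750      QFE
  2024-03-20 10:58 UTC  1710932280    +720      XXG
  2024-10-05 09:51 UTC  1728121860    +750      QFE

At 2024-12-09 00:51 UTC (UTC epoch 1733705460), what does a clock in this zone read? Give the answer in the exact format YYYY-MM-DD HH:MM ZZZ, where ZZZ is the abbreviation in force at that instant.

2024-12-09 13:21 QFE

Query: 2024-12-09 00:51 UTC
Rule 4/4 (QFE, +12:30): 2024-10-05 09:51 UTC ≤ query < +∞
0·60 + 51 + 750 = 801 min
801 = 0·1440 + 801; 801 = 13·60 + 21 → 13:21, same day
→ 2024-12-09 13:21 QFE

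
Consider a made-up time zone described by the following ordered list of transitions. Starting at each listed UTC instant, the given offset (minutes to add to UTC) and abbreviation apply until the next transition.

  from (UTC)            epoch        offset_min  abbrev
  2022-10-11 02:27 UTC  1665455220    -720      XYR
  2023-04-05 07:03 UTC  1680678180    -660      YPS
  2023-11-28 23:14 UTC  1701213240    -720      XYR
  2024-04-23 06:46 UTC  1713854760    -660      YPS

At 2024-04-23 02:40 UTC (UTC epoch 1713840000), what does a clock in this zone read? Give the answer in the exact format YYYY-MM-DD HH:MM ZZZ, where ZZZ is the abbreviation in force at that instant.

Query: 2024-04-23 02:40 UTC
Rule 3/4 (XYR, -12:00): 2023-11-28 23:14 UTC ≤ query < 2024-04-23 06:46 UTC
2·60 + 40 - 720 = -560 min
-560 = -1·1440 + 880; 880 = 14·60 + 40 → 14:40, 2024-04-23 - 1 day = 2024-04-22
→ 2024-04-22 14:40 XYR

2024-04-22 14:40 XYR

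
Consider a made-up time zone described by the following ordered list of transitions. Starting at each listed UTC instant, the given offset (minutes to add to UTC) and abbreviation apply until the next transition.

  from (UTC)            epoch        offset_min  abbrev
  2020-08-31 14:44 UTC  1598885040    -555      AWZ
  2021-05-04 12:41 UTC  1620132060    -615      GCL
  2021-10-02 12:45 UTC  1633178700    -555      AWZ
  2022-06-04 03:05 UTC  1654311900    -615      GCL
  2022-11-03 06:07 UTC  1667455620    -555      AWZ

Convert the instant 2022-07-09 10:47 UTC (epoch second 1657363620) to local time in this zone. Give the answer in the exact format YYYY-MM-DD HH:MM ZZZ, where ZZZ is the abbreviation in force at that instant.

Query: 2022-07-09 10:47 UTC
Rule 4/5 (GCL, -10:15): 2022-06-04 03:05 UTC ≤ query < 2022-11-03 06:07 UTC
10·60 + 47 - 615 = 32 min
32 = 0·1440 + 32; 32 = 0·60 + 32 → 00:32, same day
→ 2022-07-09 00:32 GCL

2022-07-09 00:32 GCL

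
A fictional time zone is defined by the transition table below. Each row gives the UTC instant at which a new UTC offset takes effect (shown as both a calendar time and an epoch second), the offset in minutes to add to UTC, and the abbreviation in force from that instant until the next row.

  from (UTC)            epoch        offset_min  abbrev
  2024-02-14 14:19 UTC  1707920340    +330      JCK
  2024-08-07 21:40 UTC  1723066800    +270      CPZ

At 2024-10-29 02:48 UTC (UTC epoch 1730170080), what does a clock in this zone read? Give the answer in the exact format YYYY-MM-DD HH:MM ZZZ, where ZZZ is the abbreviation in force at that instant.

2024-10-29 07:18 CPZ

Query: 2024-10-29 02:48 UTC
Rule 2/2 (CPZ, +04:30): 2024-08-07 21:40 UTC ≤ query < +∞
2·60 + 48 + 270 = 438 min
438 = 0·1440 + 438; 438 = 7·60 + 18 → 07:18, same day
→ 2024-10-29 07:18 CPZ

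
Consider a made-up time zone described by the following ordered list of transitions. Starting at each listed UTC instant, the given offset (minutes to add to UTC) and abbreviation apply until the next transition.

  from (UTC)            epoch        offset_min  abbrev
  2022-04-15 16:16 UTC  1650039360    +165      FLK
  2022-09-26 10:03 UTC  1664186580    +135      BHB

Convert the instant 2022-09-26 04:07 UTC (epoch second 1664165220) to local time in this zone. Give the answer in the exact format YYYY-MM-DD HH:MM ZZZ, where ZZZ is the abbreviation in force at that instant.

Query: 2022-09-26 04:07 UTC
Rule 1/2 (FLK, +02:45): 2022-04-15 16:16 UTC ≤ query < 2022-09-26 10:03 UTC
4·60 + 7 + 165 = 412 min
412 = 0·1440 + 412; 412 = 6·60 + 52 → 06:52, same day
→ 2022-09-26 06:52 FLK

2022-09-26 06:52 FLK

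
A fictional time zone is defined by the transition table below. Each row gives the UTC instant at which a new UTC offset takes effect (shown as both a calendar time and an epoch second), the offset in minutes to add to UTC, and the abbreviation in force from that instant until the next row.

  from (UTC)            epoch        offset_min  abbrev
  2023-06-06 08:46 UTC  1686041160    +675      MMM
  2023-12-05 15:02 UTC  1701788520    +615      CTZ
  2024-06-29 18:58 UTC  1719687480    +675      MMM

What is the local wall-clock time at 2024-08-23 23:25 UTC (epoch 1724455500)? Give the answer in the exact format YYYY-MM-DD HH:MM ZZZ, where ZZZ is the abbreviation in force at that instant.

2024-08-24 10:40 MMM

Query: 2024-08-23 23:25 UTC
Rule 3/3 (MMM, +11:15): 2024-06-29 18:58 UTC ≤ query < +∞
23·60 + 25 + 675 = 2080 min
2080 = 1·1440 + 640; 640 = 10·60 + 40 → 10:40, 2024-08-23 + 1 day = 2024-08-24
→ 2024-08-24 10:40 MMM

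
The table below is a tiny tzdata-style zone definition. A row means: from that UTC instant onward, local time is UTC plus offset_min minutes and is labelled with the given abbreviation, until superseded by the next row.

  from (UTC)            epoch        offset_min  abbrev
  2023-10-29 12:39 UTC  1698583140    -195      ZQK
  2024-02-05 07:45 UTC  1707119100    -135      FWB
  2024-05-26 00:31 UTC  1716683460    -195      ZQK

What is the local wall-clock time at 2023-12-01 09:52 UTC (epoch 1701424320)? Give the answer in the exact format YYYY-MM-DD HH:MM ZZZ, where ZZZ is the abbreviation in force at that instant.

Query: 2023-12-01 09:52 UTC
Rule 1/3 (ZQK, -03:15): 2023-10-29 12:39 UTC ≤ query < 2024-02-05 07:45 UTC
9·60 + 52 - 195 = 397 min
397 = 0·1440 + 397; 397 = 6·60 + 37 → 06:37, same day
→ 2023-12-01 06:37 ZQK

2023-12-01 06:37 ZQK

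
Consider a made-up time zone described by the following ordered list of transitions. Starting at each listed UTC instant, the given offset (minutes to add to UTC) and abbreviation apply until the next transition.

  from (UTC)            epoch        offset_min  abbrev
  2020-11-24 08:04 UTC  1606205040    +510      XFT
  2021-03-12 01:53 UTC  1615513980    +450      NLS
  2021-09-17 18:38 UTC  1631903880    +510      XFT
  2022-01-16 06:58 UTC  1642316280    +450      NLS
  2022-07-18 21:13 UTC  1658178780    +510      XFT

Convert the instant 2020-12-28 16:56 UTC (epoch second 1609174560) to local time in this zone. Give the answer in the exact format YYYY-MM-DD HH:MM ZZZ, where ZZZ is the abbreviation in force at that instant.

Query: 2020-12-28 16:56 UTC
Rule 1/5 (XFT, +08:30): 2020-11-24 08:04 UTC ≤ query < 2021-03-12 01:53 UTC
16·60 + 56 + 510 = 1526 min
1526 = 1·1440 + 86; 86 = 1·60 + 26 → 01:26, 2020-12-28 + 1 day = 2020-12-29
→ 2020-12-29 01:26 XFT

2020-12-29 01:26 XFT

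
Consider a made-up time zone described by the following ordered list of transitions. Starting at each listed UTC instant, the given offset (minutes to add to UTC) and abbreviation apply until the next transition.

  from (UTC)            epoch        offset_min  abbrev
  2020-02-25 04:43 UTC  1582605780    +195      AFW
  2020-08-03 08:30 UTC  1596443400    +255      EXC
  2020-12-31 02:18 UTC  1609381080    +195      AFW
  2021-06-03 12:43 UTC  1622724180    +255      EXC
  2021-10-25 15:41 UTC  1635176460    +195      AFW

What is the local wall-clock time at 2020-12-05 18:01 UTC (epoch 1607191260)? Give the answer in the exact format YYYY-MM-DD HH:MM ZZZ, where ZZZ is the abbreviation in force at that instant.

2020-12-05 22:16 EXC

Query: 2020-12-05 18:01 UTC
Rule 2/5 (EXC, +04:15): 2020-08-03 08:30 UTC ≤ query < 2020-12-31 02:18 UTC
18·60 + 1 + 255 = 1336 min
1336 = 0·1440 + 1336; 1336 = 22·60 + 16 → 22:16, same day
→ 2020-12-05 22:16 EXC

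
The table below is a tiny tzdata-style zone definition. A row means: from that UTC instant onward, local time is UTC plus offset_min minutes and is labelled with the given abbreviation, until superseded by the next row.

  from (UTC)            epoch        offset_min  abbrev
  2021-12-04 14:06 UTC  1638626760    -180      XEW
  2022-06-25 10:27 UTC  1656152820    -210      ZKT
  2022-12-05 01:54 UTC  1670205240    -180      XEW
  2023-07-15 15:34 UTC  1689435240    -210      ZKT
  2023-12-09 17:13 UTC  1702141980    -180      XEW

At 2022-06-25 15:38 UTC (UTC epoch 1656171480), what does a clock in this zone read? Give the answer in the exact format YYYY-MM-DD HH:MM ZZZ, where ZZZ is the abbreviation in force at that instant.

Query: 2022-06-25 15:38 UTC
Rule 2/5 (ZKT, -03:30): 2022-06-25 10:27 UTC ≤ query < 2022-12-05 01:54 UTC
15·60 + 38 - 210 = 728 min
728 = 0·1440 + 728; 728 = 12·60 + 8 → 12:08, same day
→ 2022-06-25 12:08 ZKT

2022-06-25 12:08 ZKT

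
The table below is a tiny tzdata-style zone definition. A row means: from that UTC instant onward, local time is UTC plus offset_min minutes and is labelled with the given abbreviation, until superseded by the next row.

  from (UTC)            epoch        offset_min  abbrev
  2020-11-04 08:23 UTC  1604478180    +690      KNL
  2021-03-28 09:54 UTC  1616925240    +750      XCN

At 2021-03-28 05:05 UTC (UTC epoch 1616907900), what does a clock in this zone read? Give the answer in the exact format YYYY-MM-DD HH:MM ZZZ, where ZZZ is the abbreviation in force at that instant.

Query: 2021-03-28 05:05 UTC
Rule 1/2 (KNL, +11:30): 2020-11-04 08:23 UTC ≤ query < 2021-03-28 09:54 UTC
5·60 + 5 + 690 = 995 min
995 = 0·1440 + 995; 995 = 16·60 + 35 → 16:35, same day
→ 2021-03-28 16:35 KNL

2021-03-28 16:35 KNL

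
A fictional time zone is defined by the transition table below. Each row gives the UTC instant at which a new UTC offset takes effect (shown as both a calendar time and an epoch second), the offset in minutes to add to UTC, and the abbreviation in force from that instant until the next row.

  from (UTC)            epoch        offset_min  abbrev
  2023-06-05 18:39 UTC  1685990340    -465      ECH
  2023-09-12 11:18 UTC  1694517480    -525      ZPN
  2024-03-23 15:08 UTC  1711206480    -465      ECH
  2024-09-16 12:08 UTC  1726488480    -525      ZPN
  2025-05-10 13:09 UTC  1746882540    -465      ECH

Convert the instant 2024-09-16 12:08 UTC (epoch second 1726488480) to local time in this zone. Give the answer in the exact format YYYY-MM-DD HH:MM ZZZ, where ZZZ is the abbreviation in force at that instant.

Query: 2024-09-16 12:08 UTC
Rule 4/5 (ZPN, -08:45): 2024-09-16 12:08 UTC ≤ query < 2025-05-10 13:09 UTC
12·60 + 8 - 525 = 203 min
203 = 0·1440 + 203; 203 = 3·60 + 23 → 03:23, same day
→ 2024-09-16 03:23 ZPN

2024-09-16 03:23 ZPN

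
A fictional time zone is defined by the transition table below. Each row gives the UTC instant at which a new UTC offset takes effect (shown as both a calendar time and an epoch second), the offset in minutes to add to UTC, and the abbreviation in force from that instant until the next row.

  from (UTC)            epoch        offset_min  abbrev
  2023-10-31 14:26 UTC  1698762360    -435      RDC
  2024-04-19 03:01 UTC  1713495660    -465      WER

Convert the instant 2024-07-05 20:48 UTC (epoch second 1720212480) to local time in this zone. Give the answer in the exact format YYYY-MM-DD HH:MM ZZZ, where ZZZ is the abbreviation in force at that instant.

2024-07-05 13:03 WER

Query: 2024-07-05 20:48 UTC
Rule 2/2 (WER, -07:45): 2024-04-19 03:01 UTC ≤ query < +∞
20·60 + 48 - 465 = 783 min
783 = 0·1440 + 783; 783 = 13·60 + 3 → 13:03, same day
→ 2024-07-05 13:03 WER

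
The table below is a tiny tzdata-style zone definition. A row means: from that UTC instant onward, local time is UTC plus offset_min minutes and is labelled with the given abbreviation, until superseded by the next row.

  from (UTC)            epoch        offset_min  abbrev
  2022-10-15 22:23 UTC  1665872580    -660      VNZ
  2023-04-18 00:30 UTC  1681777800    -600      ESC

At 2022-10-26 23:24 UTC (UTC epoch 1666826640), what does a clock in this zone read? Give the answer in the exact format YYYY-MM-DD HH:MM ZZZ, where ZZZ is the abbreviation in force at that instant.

Query: 2022-10-26 23:24 UTC
Rule 1/2 (VNZ, -11:00): 2022-10-15 22:23 UTC ≤ query < 2023-04-18 00:30 UTC
23·60 + 24 - 660 = 744 min
744 = 0·1440 + 744; 744 = 12·60 + 24 → 12:24, same day
→ 2022-10-26 12:24 VNZ

2022-10-26 12:24 VNZ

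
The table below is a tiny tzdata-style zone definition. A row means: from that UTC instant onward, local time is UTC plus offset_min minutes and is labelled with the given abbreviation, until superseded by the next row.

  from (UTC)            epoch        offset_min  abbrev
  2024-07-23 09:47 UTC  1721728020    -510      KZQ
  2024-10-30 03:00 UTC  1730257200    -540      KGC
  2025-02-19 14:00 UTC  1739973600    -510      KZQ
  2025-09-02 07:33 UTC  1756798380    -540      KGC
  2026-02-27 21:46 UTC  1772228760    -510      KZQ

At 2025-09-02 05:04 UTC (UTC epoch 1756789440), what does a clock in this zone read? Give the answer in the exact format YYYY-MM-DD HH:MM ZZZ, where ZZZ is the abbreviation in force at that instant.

Query: 2025-09-02 05:04 UTC
Rule 3/5 (KZQ, -08:30): 2025-02-19 14:00 UTC ≤ query < 2025-09-02 07:33 UTC
5·60 + 4 - 510 = -206 min
-206 = -1·1440 + 1234; 1234 = 20·60 + 34 → 20:34, 2025-09-02 - 1 day = 2025-09-01
→ 2025-09-01 20:34 KZQ

2025-09-01 20:34 KZQ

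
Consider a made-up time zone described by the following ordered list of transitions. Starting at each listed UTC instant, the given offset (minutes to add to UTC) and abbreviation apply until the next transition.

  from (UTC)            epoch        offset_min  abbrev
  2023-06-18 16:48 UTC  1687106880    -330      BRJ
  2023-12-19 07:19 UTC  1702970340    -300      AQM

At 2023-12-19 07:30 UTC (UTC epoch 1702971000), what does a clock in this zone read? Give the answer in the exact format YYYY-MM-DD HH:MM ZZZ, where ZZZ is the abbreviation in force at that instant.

2023-12-19 02:30 AQM

Query: 2023-12-19 07:30 UTC
Rule 2/2 (AQM, -05:00): 2023-12-19 07:19 UTC ≤ query < +∞
7·60 + 30 - 300 = 150 min
150 = 0·1440 + 150; 150 = 2·60 + 30 → 02:30, same day
→ 2023-12-19 02:30 AQM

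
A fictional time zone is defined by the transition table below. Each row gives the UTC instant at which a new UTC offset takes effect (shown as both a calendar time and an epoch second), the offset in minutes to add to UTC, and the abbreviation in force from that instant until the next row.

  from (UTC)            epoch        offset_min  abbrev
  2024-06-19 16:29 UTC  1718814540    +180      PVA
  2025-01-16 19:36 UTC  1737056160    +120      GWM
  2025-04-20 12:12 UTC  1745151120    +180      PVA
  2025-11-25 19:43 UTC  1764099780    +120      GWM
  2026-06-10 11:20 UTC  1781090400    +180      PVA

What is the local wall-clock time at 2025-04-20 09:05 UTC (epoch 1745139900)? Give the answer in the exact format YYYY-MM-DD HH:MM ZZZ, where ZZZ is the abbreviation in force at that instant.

Query: 2025-04-20 09:05 UTC
Rule 2/5 (GWM, +02:00): 2025-01-16 19:36 UTC ≤ query < 2025-04-20 12:12 UTC
9·60 + 5 + 120 = 665 min
665 = 0·1440 + 665; 665 = 11·60 + 5 → 11:05, same day
→ 2025-04-20 11:05 GWM

2025-04-20 11:05 GWM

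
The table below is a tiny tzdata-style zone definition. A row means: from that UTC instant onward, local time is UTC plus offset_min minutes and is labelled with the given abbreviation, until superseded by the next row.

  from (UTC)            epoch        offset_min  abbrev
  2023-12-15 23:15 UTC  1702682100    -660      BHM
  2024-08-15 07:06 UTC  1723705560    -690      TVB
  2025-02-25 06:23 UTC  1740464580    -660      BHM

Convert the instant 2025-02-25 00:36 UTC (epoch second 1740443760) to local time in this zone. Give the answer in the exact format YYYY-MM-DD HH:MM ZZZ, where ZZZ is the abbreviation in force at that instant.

2025-02-24 13:06 TVB

Query: 2025-02-25 00:36 UTC
Rule 2/3 (TVB, -11:30): 2024-08-15 07:06 UTC ≤ query < 2025-02-25 06:23 UTC
0·60 + 36 - 690 = -654 min
-654 = -1·1440 + 786; 786 = 13·60 + 6 → 13:06, 2025-02-25 - 1 day = 2025-02-24
→ 2025-02-24 13:06 TVB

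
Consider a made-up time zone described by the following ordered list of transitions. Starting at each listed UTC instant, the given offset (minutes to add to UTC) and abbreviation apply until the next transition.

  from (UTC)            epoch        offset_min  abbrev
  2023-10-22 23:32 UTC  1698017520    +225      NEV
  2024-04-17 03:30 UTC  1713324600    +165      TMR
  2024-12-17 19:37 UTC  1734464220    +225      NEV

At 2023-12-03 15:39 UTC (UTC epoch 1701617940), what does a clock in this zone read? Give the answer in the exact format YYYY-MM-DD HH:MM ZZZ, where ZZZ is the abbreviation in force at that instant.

Query: 2023-12-03 15:39 UTC
Rule 1/3 (NEV, +03:45): 2023-10-22 23:32 UTC ≤ query < 2024-04-17 03:30 UTC
15·60 + 39 + 225 = 1164 min
1164 = 0·1440 + 1164; 1164 = 19·60 + 24 → 19:24, same day
→ 2023-12-03 19:24 NEV

2023-12-03 19:24 NEV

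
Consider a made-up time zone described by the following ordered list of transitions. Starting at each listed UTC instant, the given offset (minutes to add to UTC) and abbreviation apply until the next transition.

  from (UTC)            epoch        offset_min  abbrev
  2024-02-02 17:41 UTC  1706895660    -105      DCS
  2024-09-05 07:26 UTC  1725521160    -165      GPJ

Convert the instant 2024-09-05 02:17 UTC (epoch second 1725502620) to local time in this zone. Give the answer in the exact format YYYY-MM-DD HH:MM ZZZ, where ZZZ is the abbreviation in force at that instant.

Query: 2024-09-05 02:17 UTC
Rule 1/2 (DCS, -01:45): 2024-02-02 17:41 UTC ≤ query < 2024-09-05 07:26 UTC
2·60 + 17 - 105 = 32 min
32 = 0·1440 + 32; 32 = 0·60 + 32 → 00:32, same day
→ 2024-09-05 00:32 DCS

2024-09-05 00:32 DCS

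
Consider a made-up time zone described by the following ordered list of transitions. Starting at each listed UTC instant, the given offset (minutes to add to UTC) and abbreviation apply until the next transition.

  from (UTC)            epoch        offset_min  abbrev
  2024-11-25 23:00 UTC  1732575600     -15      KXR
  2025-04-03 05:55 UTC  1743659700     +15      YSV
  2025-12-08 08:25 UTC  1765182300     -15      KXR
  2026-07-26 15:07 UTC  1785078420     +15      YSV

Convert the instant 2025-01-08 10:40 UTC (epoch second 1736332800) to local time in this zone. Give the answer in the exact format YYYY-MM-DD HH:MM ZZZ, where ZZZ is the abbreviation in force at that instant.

2025-01-08 10:25 KXR

Query: 2025-01-08 10:40 UTC
Rule 1/4 (KXR, -00:15): 2024-11-25 23:00 UTC ≤ query < 2025-04-03 05:55 UTC
10·60 + 40 - 15 = 625 min
625 = 0·1440 + 625; 625 = 10·60 + 25 → 10:25, same day
→ 2025-01-08 10:25 KXR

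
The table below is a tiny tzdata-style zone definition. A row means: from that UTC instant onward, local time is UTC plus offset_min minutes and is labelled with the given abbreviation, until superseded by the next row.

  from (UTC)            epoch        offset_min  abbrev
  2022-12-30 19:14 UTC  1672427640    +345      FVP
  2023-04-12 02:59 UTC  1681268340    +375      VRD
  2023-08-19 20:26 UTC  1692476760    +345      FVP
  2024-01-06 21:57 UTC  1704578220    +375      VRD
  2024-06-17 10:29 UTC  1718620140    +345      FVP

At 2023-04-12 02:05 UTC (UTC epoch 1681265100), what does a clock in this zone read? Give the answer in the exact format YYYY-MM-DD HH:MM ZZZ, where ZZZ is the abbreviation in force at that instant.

2023-04-12 07:50 FVP

Query: 2023-04-12 02:05 UTC
Rule 1/5 (FVP, +05:45): 2022-12-30 19:14 UTC ≤ query < 2023-04-12 02:59 UTC
2·60 + 5 + 345 = 470 min
470 = 0·1440 + 470; 470 = 7·60 + 50 → 07:50, same day
→ 2023-04-12 07:50 FVP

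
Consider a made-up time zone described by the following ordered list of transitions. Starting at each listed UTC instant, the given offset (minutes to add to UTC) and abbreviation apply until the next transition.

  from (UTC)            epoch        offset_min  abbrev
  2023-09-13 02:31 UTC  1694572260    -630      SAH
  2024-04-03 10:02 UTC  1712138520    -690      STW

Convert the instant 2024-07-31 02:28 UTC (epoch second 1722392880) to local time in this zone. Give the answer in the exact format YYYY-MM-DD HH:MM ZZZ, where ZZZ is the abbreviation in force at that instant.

2024-07-30 14:58 STW

Query: 2024-07-31 02:28 UTC
Rule 2/2 (STW, -11:30): 2024-04-03 10:02 UTC ≤ query < +∞
2·60 + 28 - 690 = -542 min
-542 = -1·1440 + 898; 898 = 14·60 + 58 → 14:58, 2024-07-31 - 1 day = 2024-07-30
→ 2024-07-30 14:58 STW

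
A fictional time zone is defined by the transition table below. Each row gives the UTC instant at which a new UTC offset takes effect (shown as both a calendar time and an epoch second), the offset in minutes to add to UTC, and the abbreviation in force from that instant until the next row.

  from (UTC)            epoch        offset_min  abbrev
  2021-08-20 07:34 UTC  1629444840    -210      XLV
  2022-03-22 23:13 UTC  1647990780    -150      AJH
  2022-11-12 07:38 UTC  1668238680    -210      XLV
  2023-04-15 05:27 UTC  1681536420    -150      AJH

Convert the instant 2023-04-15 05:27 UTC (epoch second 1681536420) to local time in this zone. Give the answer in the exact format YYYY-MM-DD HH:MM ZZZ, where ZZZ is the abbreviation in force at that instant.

Query: 2023-04-15 05:27 UTC
Rule 4/4 (AJH, -02:30): 2023-04-15 05:27 UTC ≤ query < +∞
5·60 + 27 - 150 = 177 min
177 = 0·1440 + 177; 177 = 2·60 + 57 → 02:57, same day
→ 2023-04-15 02:57 AJH

2023-04-15 02:57 AJH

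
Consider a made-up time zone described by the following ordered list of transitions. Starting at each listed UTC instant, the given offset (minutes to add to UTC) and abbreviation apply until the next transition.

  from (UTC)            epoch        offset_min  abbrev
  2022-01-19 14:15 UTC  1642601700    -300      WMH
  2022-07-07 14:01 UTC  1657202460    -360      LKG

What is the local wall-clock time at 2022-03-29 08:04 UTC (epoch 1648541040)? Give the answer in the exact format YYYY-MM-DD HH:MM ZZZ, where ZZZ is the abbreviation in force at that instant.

2022-03-29 03:04 WMH

Query: 2022-03-29 08:04 UTC
Rule 1/2 (WMH, -05:00): 2022-01-19 14:15 UTC ≤ query < 2022-07-07 14:01 UTC
8·60 + 4 - 300 = 184 min
184 = 0·1440 + 184; 184 = 3·60 + 4 → 03:04, same day
→ 2022-03-29 03:04 WMH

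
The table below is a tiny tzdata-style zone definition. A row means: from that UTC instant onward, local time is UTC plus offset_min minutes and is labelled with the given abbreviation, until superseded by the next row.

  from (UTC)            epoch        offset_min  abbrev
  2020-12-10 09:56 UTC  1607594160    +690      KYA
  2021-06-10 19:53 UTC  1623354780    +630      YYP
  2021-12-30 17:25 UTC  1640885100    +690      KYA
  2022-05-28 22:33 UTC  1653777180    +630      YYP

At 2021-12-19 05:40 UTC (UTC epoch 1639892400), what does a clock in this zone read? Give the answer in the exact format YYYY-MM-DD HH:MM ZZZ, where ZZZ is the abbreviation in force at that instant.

Query: 2021-12-19 05:40 UTC
Rule 2/4 (YYP, +10:30): 2021-06-10 19:53 UTC ≤ query < 2021-12-30 17:25 UTC
5·60 + 40 + 630 = 970 min
970 = 0·1440 + 970; 970 = 16·60 + 10 → 16:10, same day
→ 2021-12-19 16:10 YYP

2021-12-19 16:10 YYP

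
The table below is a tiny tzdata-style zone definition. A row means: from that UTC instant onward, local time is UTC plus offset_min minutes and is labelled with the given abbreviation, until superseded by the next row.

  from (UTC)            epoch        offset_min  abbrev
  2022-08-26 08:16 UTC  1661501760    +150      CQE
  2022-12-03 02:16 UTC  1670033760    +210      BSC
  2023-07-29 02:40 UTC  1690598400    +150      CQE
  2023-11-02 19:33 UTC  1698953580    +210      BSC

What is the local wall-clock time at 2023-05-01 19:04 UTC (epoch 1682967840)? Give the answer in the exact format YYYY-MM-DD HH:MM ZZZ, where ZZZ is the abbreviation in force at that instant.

2023-05-01 22:34 BSC

Query: 2023-05-01 19:04 UTC
Rule 2/4 (BSC, +03:30): 2022-12-03 02:16 UTC ≤ query < 2023-07-29 02:40 UTC
19·60 + 4 + 210 = 1354 min
1354 = 0·1440 + 1354; 1354 = 22·60 + 34 → 22:34, same day
→ 2023-05-01 22:34 BSC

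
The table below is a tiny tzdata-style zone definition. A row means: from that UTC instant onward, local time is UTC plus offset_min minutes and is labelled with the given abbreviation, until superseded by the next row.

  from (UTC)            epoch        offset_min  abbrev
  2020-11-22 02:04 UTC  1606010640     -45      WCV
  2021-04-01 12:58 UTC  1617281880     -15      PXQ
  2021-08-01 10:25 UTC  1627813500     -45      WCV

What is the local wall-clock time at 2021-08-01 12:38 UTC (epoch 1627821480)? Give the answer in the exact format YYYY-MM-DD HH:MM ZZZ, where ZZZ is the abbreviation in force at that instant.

2021-08-01 11:53 WCV

Query: 2021-08-01 12:38 UTC
Rule 3/3 (WCV, -00:45): 2021-08-01 10:25 UTC ≤ query < +∞
12·60 + 38 - 45 = 713 min
713 = 0·1440 + 713; 713 = 11·60 + 53 → 11:53, same day
→ 2021-08-01 11:53 WCV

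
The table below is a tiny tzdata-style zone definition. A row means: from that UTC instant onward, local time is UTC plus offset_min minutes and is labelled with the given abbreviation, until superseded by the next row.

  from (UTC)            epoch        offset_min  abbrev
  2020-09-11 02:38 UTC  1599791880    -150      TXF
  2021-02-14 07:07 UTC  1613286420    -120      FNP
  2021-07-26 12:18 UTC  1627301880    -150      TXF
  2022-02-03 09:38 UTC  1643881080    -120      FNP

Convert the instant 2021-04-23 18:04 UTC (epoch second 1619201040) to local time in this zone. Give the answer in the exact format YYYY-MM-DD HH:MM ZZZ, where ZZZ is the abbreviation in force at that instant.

2021-04-23 16:04 FNP

Query: 2021-04-23 18:04 UTC
Rule 2/4 (FNP, -02:00): 2021-02-14 07:07 UTC ≤ query < 2021-07-26 12:18 UTC
18·60 + 4 - 120 = 964 min
964 = 0·1440 + 964; 964 = 16·60 + 4 → 16:04, same day
→ 2021-04-23 16:04 FNP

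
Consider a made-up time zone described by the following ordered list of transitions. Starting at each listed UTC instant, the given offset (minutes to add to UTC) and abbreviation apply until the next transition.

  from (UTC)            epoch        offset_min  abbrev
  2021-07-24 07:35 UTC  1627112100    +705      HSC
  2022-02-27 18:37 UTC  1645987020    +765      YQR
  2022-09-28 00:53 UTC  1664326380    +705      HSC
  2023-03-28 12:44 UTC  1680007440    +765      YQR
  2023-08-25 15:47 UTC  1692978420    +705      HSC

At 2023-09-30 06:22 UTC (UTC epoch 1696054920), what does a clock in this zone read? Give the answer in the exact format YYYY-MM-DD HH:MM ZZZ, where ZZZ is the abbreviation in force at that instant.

Query: 2023-09-30 06:22 UTC
Rule 5/5 (HSC, +11:45): 2023-08-25 15:47 UTC ≤ query < +∞
6·60 + 22 + 705 = 1087 min
1087 = 0·1440 + 1087; 1087 = 18·60 + 7 → 18:07, same day
→ 2023-09-30 18:07 HSC

2023-09-30 18:07 HSC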